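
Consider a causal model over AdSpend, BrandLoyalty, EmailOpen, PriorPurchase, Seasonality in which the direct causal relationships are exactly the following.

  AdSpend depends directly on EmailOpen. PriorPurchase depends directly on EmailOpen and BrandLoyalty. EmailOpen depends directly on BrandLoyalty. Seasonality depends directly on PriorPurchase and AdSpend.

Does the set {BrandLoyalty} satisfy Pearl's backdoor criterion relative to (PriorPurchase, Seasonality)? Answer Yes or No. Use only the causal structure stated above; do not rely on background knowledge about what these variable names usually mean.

Backdoor paths from PriorPurchase to Seasonality (paths whose first edge points into PriorPurchase):
  P1: PriorPurchase <- BrandLoyalty -> EmailOpen -> AdSpend -> Seasonality
  P2: PriorPurchase <- EmailOpen -> AdSpend -> Seasonality
Condition 1 (no descendant of PriorPurchase in the set): holds — descendants of PriorPurchase are {Seasonality}; none are in {BrandLoyalty}.
Condition 2 (every backdoor path blocked by {BrandLoyalty}):
  P1: blocked at fork node BrandLoyalty ∈ conditioning set.
  P2: open — no interior node is in the conditioning set.
{BrandLoyalty} does not satisfy the backdoor criterion.

No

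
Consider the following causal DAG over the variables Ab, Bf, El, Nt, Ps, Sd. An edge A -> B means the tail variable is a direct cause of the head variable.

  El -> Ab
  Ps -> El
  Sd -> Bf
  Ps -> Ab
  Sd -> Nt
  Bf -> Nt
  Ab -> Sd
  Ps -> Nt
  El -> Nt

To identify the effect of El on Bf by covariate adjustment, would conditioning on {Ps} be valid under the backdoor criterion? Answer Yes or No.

Backdoor paths from El to Bf (paths whose first edge points into El):
  P1: El <- Ps -> Ab -> Sd -> Bf
  P2: El <- Ps -> Ab -> Sd -> Nt <- Bf
  P3: El <- Ps -> Nt <- Sd -> Bf
  P4: El <- Ps -> Nt <- Bf
Condition 1 (no descendant of El in the set): holds — descendants of El are {Ab, Bf, Nt, Sd}; none are in {Ps}.
Condition 2 (every backdoor path blocked by {Ps}):
  P1: blocked at fork node Ps ∈ conditioning set.
  P2: blocked at fork node Ps ∈ conditioning set.
  P3: blocked at fork node Ps ∈ conditioning set.
  P4: blocked at fork node Ps ∈ conditioning set.
{Ps} satisfies the backdoor criterion.

Yes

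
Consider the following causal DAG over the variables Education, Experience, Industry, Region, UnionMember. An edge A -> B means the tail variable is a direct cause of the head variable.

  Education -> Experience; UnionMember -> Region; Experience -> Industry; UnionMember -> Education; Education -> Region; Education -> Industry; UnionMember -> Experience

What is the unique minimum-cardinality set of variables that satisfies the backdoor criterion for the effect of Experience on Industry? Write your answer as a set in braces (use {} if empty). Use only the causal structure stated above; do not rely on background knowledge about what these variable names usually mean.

Variables eligible for adjustment (non-descendants of Experience, excluding Experience and Industry): {Education, Region, UnionMember}.
Backdoor paths from Experience to Industry:
  P1: Experience <- UnionMember -> Education -> Industry
  P2: Experience <- UnionMember -> Region <- Education -> Industry
  P3: Experience <- Education -> Industry
The empty set is not sufficient: P1 (Experience <- UnionMember -> Education -> Industry) has no collider blocking it and no conditioned non-collider, so it is open.
Try {Education}:
  P1: blocked at chain node Education ∈ conditioning set.
  P2: blocked at collider Region (neither it nor any descendant is in the conditioning set).
  P3: blocked at fork node Education ∈ conditioning set.
{Education} contains no descendant of Experience and blocks every backdoor path.
No other singleton works — e.g. {UnionMember} leaves P3 open — so {Education} is the unique smallest valid adjustment set.

{Education}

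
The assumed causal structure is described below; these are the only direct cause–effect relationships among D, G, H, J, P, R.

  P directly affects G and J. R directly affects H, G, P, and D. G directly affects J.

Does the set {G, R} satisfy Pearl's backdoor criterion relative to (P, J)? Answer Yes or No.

Backdoor paths from P to J (paths whose first edge points into P):
  P1: P <- R -> G -> J
Condition 1 (no descendant of P in the set): FAILS — G is a descendant of P.
Condition 2 (every backdoor path blocked by {G, R}):
  P1: blocked at fork node R ∈ conditioning set.
{G, R} does not satisfy the backdoor criterion.

No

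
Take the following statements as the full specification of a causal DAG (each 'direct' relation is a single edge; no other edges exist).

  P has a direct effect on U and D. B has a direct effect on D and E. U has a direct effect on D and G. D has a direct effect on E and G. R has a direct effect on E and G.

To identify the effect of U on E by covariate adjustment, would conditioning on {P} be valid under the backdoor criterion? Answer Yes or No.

Backdoor paths from U to E (paths whose first edge points into U):
  P1: U <- P -> D <- B -> E
  P2: U <- P -> D -> E
  P3: U <- P -> D -> G <- R -> E
Condition 1 (no descendant of U in the set): holds — descendants of U are {D, E, G}; none are in {P}.
Condition 2 (every backdoor path blocked by {P}):
  P1: blocked at fork node P ∈ conditioning set.
  P2: blocked at fork node P ∈ conditioning set.
  P3: blocked at fork node P ∈ conditioning set.
{P} satisfies the backdoor criterion.

Yes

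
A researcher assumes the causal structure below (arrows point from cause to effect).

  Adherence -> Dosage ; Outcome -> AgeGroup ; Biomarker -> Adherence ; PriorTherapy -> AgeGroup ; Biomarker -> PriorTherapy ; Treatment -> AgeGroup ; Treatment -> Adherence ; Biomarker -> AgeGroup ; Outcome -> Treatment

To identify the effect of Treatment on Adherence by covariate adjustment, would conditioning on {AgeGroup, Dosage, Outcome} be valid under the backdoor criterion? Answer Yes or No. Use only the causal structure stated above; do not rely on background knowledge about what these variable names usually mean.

No

Backdoor paths from Treatment to Adherence (paths whose first edge points into Treatment):
  P1: Treatment <- Outcome -> AgeGroup <- Biomarker -> Adherence
  P2: Treatment <- Outcome -> AgeGroup <- PriorTherapy <- Biomarker -> Adherence
Condition 1 (no descendant of Treatment in the set): FAILS — AgeGroup and Dosage are descendants of Treatment.
Condition 2 (every backdoor path blocked by {AgeGroup, Dosage, Outcome}):
  P1: blocked at fork node Outcome ∈ conditioning set.
  P2: blocked at fork node Outcome ∈ conditioning set.
{AgeGroup, Dosage, Outcome} does not satisfy the backdoor criterion.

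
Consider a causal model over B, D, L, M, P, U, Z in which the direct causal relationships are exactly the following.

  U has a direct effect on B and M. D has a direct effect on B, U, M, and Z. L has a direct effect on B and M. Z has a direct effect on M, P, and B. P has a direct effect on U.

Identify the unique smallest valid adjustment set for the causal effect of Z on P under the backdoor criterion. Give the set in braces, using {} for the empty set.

{}

Variables eligible for adjustment (non-descendants of Z, excluding Z and P): {D, L}.
Backdoor paths from Z to P:
  P1: Z <- D -> U <- P
  P2: Z <- D -> M <- U <- P
  P3: Z <- D -> M <- L -> B <- U <- P
  P4: Z <- D -> B <- U <- P
  P5: Z <- D -> B <- L -> M <- U <- P
Each backdoor path contains an unconditioned collider, so every path is already blocked with the empty conditioning set:
  P1: blocked at collider U (neither it nor any descendant is in the conditioning set).
  P2: blocked at collider M (neither it nor any descendant is in the conditioning set).
  P3: blocked at collider M (neither it nor any descendant is in the conditioning set).
  P4: blocked at collider B (neither it nor any descendant is in the conditioning set).
  P5: blocked at collider B (neither it nor any descendant is in the conditioning set).
The empty set is therefore the unique smallest valid set.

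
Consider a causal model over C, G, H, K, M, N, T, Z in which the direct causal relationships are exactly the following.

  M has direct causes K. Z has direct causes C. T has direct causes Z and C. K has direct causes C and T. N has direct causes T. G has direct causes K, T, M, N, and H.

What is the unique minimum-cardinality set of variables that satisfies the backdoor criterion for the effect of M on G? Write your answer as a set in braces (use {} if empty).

{K}

Variables eligible for adjustment (non-descendants of M, excluding M and G): {C, H, K, N, T, Z}.
Backdoor paths from M to G:
  P1: M <- K <- C -> Z -> T -> N -> G
  P2: M <- K <- C -> Z -> T -> G
  P3: M <- K <- C -> T -> N -> G
  P4: M <- K <- C -> T -> G
  P5: M <- K <- T -> N -> G
  P6: M <- K <- T -> G
  P7: M <- K -> G
The empty set is not sufficient: P1 (M <- K <- C -> Z -> T -> N -> G) has no collider blocking it and no conditioned non-collider, so it is open.
Try {K}:
  P1: blocked at chain node K ∈ conditioning set.
  P2: blocked at chain node K ∈ conditioning set.
  P3: blocked at chain node K ∈ conditioning set.
  P4: blocked at chain node K ∈ conditioning set.
  P5: blocked at chain node K ∈ conditioning set.
  P6: blocked at chain node K ∈ conditioning set.
  P7: blocked at fork node K ∈ conditioning set.
{K} contains no descendant of M and blocks every backdoor path.
No other singleton works — e.g. {C} leaves P5 open — so {K} is the unique smallest valid adjustment set.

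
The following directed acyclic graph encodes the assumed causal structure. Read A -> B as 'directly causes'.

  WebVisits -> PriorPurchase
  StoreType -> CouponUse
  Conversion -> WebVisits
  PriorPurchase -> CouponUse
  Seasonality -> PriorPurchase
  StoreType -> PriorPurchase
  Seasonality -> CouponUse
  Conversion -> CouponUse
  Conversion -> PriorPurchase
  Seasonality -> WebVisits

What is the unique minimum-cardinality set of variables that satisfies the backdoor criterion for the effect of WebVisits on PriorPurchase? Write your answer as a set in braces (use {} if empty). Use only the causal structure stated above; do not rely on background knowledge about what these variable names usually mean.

{Conversion, Seasonality}

Variables eligible for adjustment (non-descendants of WebVisits, excluding WebVisits and PriorPurchase): {Conversion, Seasonality, StoreType}.
Backdoor paths from WebVisits to PriorPurchase:
  P1: WebVisits <- Conversion -> PriorPurchase
  P2: WebVisits <- Conversion -> CouponUse <- StoreType -> PriorPurchase
  P3: WebVisits <- Conversion -> CouponUse <- Seasonality -> PriorPurchase
  P4: WebVisits <- Conversion -> CouponUse <- PriorPurchase
  P5: WebVisits <- Seasonality -> PriorPurchase
  P6: WebVisits <- Seasonality -> CouponUse <- Conversion -> PriorPurchase
  P7: WebVisits <- Seasonality -> CouponUse <- StoreType -> PriorPurchase
  P8: WebVisits <- Seasonality -> CouponUse <- PriorPurchase
The empty set is not sufficient: P1 (WebVisits <- Conversion -> PriorPurchase) has no collider blocking it and no conditioned non-collider, so it is open.
Try {Conversion, Seasonality}:
  P1: blocked at fork node Conversion ∈ conditioning set.
  P2: blocked at fork node Conversion ∈ conditioning set.
  P3: blocked at fork node Conversion ∈ conditioning set.
  P4: blocked at fork node Conversion ∈ conditioning set.
  P5: blocked at fork node Seasonality ∈ conditioning set.
  P6: blocked at fork node Seasonality ∈ conditioning set.
  P7: blocked at fork node Seasonality ∈ conditioning set.
  P8: blocked at fork node Seasonality ∈ conditioning set.
{Conversion, Seasonality} contains no descendant of WebVisits and blocks every backdoor path.
Every element of {Conversion, Seasonality} is needed (dropping Conversion leaves P1 open; dropping Seasonality leaves P5 open), so no proper subset is valid.
Among all size-2 subsets of the eligible variables, only {Conversion, Seasonality} blocks every backdoor path, so it is the unique smallest valid adjustment set.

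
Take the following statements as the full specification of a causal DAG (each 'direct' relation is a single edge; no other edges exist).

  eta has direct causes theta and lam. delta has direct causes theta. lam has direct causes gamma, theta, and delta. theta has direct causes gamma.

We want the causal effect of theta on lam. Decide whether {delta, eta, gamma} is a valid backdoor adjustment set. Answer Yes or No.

Backdoor paths from theta to lam (paths whose first edge points into theta):
  P1: theta <- gamma -> lam
Condition 1 (no descendant of theta in the set): FAILS — delta and eta are descendants of theta.
Condition 2 (every backdoor path blocked by {delta, eta, gamma}):
  P1: blocked at fork node gamma ∈ conditioning set.
{delta, eta, gamma} does not satisfy the backdoor criterion.

No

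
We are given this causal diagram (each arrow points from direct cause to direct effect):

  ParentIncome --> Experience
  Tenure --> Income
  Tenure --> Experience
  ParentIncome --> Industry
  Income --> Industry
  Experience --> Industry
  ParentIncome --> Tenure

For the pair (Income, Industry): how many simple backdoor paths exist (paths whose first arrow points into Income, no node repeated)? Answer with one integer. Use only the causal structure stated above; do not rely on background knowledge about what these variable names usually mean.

A backdoor path from Income to Industry is any simple undirected path whose first edge points into Income (i.e. leaves Income via a parent).
Parents of Income: {Tenure}.
Enumerating:
  P1: Income <- Tenure <- ParentIncome -> Experience -> Industry
  P2: Income <- Tenure <- ParentIncome -> Industry
  P3: Income <- Tenure -> Experience <- ParentIncome -> Industry
  P4: Income <- Tenure -> Experience -> Industry
That exhausts the simple backdoor paths. Count: 4.

4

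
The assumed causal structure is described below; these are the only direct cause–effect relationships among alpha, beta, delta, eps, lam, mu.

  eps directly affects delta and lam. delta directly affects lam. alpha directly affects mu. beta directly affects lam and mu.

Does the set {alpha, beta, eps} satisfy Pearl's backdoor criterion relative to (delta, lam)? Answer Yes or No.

Backdoor paths from delta to lam (paths whose first edge points into delta):
  P1: delta <- eps -> lam
Condition 1 (no descendant of delta in the set): holds — descendants of delta are {lam}; none are in {alpha, beta, eps}.
Condition 2 (every backdoor path blocked by {alpha, beta, eps}):
  P1: blocked at fork node eps ∈ conditioning set.
{alpha, beta, eps} satisfies the backdoor criterion.

Yes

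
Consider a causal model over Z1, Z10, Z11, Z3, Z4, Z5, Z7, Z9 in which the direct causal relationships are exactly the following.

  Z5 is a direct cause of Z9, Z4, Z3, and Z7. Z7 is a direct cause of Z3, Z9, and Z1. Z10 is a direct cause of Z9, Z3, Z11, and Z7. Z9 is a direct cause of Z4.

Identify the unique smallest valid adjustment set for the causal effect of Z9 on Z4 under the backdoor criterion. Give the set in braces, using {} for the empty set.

Variables eligible for adjustment (non-descendants of Z9, excluding Z9 and Z4): {Z1, Z10, Z11, Z3, Z5, Z7}.
Backdoor paths from Z9 to Z4:
  P1: Z9 <- Z5 -> Z4
  P2: Z9 <- Z10 -> Z7 <- Z5 -> Z4
  P3: Z9 <- Z10 -> Z7 -> Z3 <- Z5 -> Z4
  P4: Z9 <- Z10 -> Z3 <- Z5 -> Z4
  P5: Z9 <- Z10 -> Z3 <- Z7 <- Z5 -> Z4
  P6: Z9 <- Z7 <- Z5 -> Z4
  P7: Z9 <- Z7 <- Z10 -> Z3 <- Z5 -> Z4
  P8: Z9 <- Z7 -> Z3 <- Z5 -> Z4
The empty set is not sufficient: P1 (Z9 <- Z5 -> Z4) has no collider blocking it and no conditioned non-collider, so it is open.
Try {Z5}:
  P1: blocked at fork node Z5 ∈ conditioning set.
  P2: blocked at collider Z7 (neither it nor any descendant is in the conditioning set).
  P3: blocked at collider Z3 (neither it nor any descendant is in the conditioning set).
  P4: blocked at collider Z3 (neither it nor any descendant is in the conditioning set).
  P5: blocked at collider Z3 (neither it nor any descendant is in the conditioning set).
  P6: blocked at fork node Z5 ∈ conditioning set.
  P7: blocked at collider Z3 (neither it nor any descendant is in the conditioning set).
  P8: blocked at collider Z3 (neither it nor any descendant is in the conditioning set).
{Z5} contains no descendant of Z9 and blocks every backdoor path.
No other singleton works — e.g. {Z10} leaves P1 open — so {Z5} is the unique smallest valid adjustment set.

{Z5}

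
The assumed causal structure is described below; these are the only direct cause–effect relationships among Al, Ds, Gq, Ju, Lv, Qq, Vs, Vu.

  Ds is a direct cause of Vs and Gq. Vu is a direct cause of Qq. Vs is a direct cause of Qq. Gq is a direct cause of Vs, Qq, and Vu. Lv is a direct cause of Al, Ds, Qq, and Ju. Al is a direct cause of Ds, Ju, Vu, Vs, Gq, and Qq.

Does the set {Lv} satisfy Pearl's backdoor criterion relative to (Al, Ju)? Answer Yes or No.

Backdoor paths from Al to Ju (paths whose first edge points into Al):
  P1: Al <- Lv -> Ju
Condition 1 (no descendant of Al in the set): holds — descendants of Al are {Ds, Gq, Ju, Qq, Vs, Vu}; none are in {Lv}.
Condition 2 (every backdoor path blocked by {Lv}):
  P1: blocked at fork node Lv ∈ conditioning set.
{Lv} satisfies the backdoor criterion.

Yes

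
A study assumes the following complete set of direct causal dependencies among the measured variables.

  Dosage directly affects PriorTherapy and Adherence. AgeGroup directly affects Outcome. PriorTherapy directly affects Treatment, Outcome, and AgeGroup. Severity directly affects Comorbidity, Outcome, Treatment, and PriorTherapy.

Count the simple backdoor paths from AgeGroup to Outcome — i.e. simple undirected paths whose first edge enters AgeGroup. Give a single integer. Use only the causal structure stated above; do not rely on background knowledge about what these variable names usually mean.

A backdoor path from AgeGroup to Outcome is any simple undirected path whose first edge points into AgeGroup (i.e. leaves AgeGroup via a parent).
Parents of AgeGroup: {PriorTherapy}.
Enumerating:
  P1: AgeGroup <- PriorTherapy <- Severity -> Outcome
  P2: AgeGroup <- PriorTherapy -> Outcome
  P3: AgeGroup <- PriorTherapy -> Treatment <- Severity -> Outcome
That exhausts the simple backdoor paths. Count: 3.

3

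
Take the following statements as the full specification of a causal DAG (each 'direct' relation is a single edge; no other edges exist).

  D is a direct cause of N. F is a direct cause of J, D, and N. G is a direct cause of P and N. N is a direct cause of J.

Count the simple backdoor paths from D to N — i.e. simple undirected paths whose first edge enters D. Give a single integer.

A backdoor path from D to N is any simple undirected path whose first edge points into D (i.e. leaves D via a parent).
Parents of D: {F}.
Enumerating:
  P1: D <- F -> N
  P2: D <- F -> J <- N
That exhausts the simple backdoor paths. Count: 2.

2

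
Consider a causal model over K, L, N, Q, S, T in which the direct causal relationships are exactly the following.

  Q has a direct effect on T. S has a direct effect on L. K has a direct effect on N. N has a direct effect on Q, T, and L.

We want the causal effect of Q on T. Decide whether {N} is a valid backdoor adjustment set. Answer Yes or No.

Backdoor paths from Q to T (paths whose first edge points into Q):
  P1: Q <- N -> T
Condition 1 (no descendant of Q in the set): holds — descendants of Q are {T}; none are in {N}.
Condition 2 (every backdoor path blocked by {N}):
  P1: blocked at fork node N ∈ conditioning set.
{N} satisfies the backdoor criterion.

Yes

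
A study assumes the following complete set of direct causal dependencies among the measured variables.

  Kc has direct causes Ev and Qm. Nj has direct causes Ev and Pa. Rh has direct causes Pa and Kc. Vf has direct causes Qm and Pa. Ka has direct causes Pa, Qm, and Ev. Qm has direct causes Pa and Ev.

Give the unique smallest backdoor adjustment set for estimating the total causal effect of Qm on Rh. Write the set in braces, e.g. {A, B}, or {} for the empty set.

Variables eligible for adjustment (non-descendants of Qm, excluding Qm and Rh): {Ev, Nj, Pa}.
Backdoor paths from Qm to Rh:
  P1: Qm <- Pa -> Nj <- Ev -> Kc -> Rh
  P2: Qm <- Pa -> Ka <- Ev -> Kc -> Rh
  P3: Qm <- Pa -> Rh
  P4: Qm <- Ev -> Nj <- Pa -> Rh
  P5: Qm <- Ev -> Kc -> Rh
  P6: Qm <- Ev -> Ka <- Pa -> Rh
The empty set is not sufficient: P3 (Qm <- Pa -> Rh) has no collider blocking it and no conditioned non-collider, so it is open.
Try {Ev, Pa}:
  P1: blocked at fork node Pa ∈ conditioning set.
  P2: blocked at fork node Pa ∈ conditioning set.
  P3: blocked at fork node Pa ∈ conditioning set.
  P4: blocked at fork node Ev ∈ conditioning set.
  P5: blocked at fork node Ev ∈ conditioning set.
  P6: blocked at fork node Ev ∈ conditioning set.
{Ev, Pa} contains no descendant of Qm and blocks every backdoor path.
Every element of {Ev, Pa} is needed (dropping Ev leaves P5 open; dropping Pa leaves P3 open), so no proper subset is valid.
Among all size-2 subsets of the eligible variables, only {Ev, Pa} blocks every backdoor path, so it is the unique smallest valid adjustment set.

{Ev, Pa}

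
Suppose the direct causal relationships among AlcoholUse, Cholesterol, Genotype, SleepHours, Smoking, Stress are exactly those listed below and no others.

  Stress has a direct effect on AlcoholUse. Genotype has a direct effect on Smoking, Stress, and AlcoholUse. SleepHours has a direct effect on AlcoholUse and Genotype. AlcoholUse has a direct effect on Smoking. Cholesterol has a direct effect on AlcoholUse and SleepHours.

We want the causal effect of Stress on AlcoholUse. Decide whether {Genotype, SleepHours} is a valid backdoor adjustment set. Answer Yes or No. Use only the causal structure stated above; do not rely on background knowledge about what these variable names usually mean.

Backdoor paths from Stress to AlcoholUse (paths whose first edge points into Stress):
  P1: Stress <- Genotype <- SleepHours <- Cholesterol -> AlcoholUse
  P2: Stress <- Genotype <- SleepHours -> AlcoholUse
  P3: Stress <- Genotype -> AlcoholUse
  P4: Stress <- Genotype -> Smoking <- AlcoholUse
Condition 1 (no descendant of Stress in the set): holds — descendants of Stress are {AlcoholUse, Smoking}; none are in {Genotype, SleepHours}.
Condition 2 (every backdoor path blocked by {Genotype, SleepHours}):
  P1: blocked at chain node Genotype ∈ conditioning set.
  P2: blocked at chain node Genotype ∈ conditioning set.
  P3: blocked at fork node Genotype ∈ conditioning set.
  P4: blocked at fork node Genotype ∈ conditioning set.
{Genotype, SleepHours} satisfies the backdoor criterion.

Yes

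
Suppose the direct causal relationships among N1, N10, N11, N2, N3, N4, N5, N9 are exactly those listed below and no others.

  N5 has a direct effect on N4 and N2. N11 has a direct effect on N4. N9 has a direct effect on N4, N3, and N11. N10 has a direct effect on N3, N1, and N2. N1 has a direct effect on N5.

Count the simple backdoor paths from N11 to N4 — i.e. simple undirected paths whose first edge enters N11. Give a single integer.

3

A backdoor path from N11 to N4 is any simple undirected path whose first edge points into N11 (i.e. leaves N11 via a parent).
Parents of N11: {N9}.
Enumerating:
  P1: N11 <- N9 -> N3 <- N10 -> N1 -> N5 -> N4
  P2: N11 <- N9 -> N3 <- N10 -> N2 <- N5 -> N4
  P3: N11 <- N9 -> N4
That exhausts the simple backdoor paths. Count: 3.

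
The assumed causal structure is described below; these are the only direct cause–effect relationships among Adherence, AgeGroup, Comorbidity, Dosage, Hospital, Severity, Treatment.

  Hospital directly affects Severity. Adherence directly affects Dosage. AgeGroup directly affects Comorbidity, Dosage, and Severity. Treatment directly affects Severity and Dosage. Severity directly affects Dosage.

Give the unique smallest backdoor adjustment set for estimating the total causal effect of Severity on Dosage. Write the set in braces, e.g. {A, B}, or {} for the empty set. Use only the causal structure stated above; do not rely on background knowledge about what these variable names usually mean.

Variables eligible for adjustment (non-descendants of Severity, excluding Severity and Dosage): {Adherence, AgeGroup, Comorbidity, Hospital, Treatment}.
Backdoor paths from Severity to Dosage:
  P1: Severity <- Treatment -> Dosage
  P2: Severity <- AgeGroup -> Dosage
The empty set is not sufficient: P1 (Severity <- Treatment -> Dosage) has no collider blocking it and no conditioned non-collider, so it is open.
Try {AgeGroup, Treatment}:
  P1: blocked at fork node Treatment ∈ conditioning set.
  P2: blocked at fork node AgeGroup ∈ conditioning set.
{AgeGroup, Treatment} contains no descendant of Severity and blocks every backdoor path.
Every element of {AgeGroup, Treatment} is needed (dropping AgeGroup leaves P2 open; dropping Treatment leaves P1 open), so no proper subset is valid.
Among all size-2 subsets of the eligible variables, only {AgeGroup, Treatment} blocks every backdoor path, so it is the unique smallest valid adjustment set.

{AgeGroup, Treatment}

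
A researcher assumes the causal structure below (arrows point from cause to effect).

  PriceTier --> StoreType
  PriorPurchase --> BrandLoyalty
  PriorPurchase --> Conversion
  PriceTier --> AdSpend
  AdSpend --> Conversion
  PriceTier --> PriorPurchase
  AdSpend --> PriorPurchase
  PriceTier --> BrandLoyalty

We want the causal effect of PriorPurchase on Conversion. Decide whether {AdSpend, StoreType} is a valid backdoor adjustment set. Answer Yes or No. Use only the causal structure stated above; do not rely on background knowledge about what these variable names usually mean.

Backdoor paths from PriorPurchase to Conversion (paths whose first edge points into PriorPurchase):
  P1: PriorPurchase <- PriceTier -> AdSpend -> Conversion
  P2: PriorPurchase <- AdSpend -> Conversion
Condition 1 (no descendant of PriorPurchase in the set): holds — descendants of PriorPurchase are {BrandLoyalty, Conversion}; none are in {AdSpend, StoreType}.
Condition 2 (every backdoor path blocked by {AdSpend, StoreType}):
  P1: blocked at chain node AdSpend ∈ conditioning set.
  P2: blocked at fork node AdSpend ∈ conditioning set.
{AdSpend, StoreType} satisfies the backdoor criterion.

Yes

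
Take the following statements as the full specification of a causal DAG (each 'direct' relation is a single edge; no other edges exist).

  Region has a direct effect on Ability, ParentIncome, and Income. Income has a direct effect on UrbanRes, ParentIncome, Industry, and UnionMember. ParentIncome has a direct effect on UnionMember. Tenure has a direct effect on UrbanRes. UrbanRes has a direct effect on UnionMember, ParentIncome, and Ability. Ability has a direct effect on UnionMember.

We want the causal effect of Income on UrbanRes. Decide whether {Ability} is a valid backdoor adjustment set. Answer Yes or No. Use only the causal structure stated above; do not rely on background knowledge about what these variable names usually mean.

No

Backdoor paths from Income to UrbanRes (paths whose first edge points into Income):
  P1: Income <- Region -> ParentIncome <- UrbanRes
  P2: Income <- Region -> ParentIncome -> UnionMember <- UrbanRes
  P3: Income <- Region -> ParentIncome -> UnionMember <- Ability <- UrbanRes
  P4: Income <- Region -> Ability <- UrbanRes
  P5: Income <- Region -> Ability -> UnionMember <- UrbanRes
  P6: Income <- Region -> Ability -> UnionMember <- ParentIncome <- UrbanRes
Condition 1 (no descendant of Income in the set): FAILS — Ability is a descendant of Income.
Condition 2 (every backdoor path blocked by {Ability}):
  P1: blocked at collider ParentIncome (neither it nor any descendant is in the conditioning set).
  P2: blocked at collider UnionMember (neither it nor any descendant is in the conditioning set).
  P3: blocked at collider UnionMember (neither it nor any descendant is in the conditioning set).
  P4: open — collider(s) Ability are conditioned on (or have a conditioned descendant) and no non-collider on the path is in the set.
  P5: blocked at chain node Ability ∈ conditioning set.
  P6: blocked at chain node Ability ∈ conditioning set.
{Ability} does not satisfy the backdoor criterion.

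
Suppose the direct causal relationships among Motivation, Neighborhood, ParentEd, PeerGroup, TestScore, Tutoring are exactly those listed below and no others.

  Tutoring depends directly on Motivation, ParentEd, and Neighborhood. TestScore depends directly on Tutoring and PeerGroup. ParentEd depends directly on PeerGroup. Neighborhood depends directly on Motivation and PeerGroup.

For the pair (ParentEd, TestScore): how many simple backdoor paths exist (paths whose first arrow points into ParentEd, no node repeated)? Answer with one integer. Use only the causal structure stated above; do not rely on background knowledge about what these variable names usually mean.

3

A backdoor path from ParentEd to TestScore is any simple undirected path whose first edge points into ParentEd (i.e. leaves ParentEd via a parent).
Parents of ParentEd: {PeerGroup}.
Enumerating:
  P1: ParentEd <- PeerGroup -> Neighborhood <- Motivation -> Tutoring -> TestScore
  P2: ParentEd <- PeerGroup -> Neighborhood -> Tutoring -> TestScore
  P3: ParentEd <- PeerGroup -> TestScore
That exhausts the simple backdoor paths. Count: 3.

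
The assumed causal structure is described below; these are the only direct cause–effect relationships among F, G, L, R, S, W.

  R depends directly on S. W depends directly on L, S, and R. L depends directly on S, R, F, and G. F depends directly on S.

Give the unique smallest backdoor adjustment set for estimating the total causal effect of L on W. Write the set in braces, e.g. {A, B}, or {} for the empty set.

Variables eligible for adjustment (non-descendants of L, excluding L and W): {F, G, R, S}.
Backdoor paths from L to W:
  P1: L <- S -> R -> W
  P2: L <- S -> W
  P3: L <- F <- S -> R -> W
  P4: L <- F <- S -> W
  P5: L <- R <- S -> W
  P6: L <- R -> W
The empty set is not sufficient: P1 (L <- S -> R -> W) has no collider blocking it and no conditioned non-collider, so it is open.
Try {R, S}:
  P1: blocked at fork node S ∈ conditioning set.
  P2: blocked at fork node S ∈ conditioning set.
  P3: blocked at fork node S ∈ conditioning set.
  P4: blocked at fork node S ∈ conditioning set.
  P5: blocked at chain node R ∈ conditioning set.
  P6: blocked at fork node R ∈ conditioning set.
{R, S} contains no descendant of L and blocks every backdoor path.
Every element of {R, S} is needed (dropping R leaves P6 open; dropping S leaves P2 open), so no proper subset is valid.
Among all size-2 subsets of the eligible variables, only {R, S} blocks every backdoor path, so it is the unique smallest valid adjustment set.

{R, S}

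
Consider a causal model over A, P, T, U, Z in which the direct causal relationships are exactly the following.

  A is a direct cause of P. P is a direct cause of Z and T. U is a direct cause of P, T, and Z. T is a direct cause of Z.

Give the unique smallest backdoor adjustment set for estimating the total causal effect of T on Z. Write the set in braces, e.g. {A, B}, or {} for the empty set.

{P, U}

Variables eligible for adjustment (non-descendants of T, excluding T and Z): {A, P, U}.
Backdoor paths from T to Z:
  P1: T <- U -> P -> Z
  P2: T <- U -> Z
  P3: T <- P <- U -> Z
  P4: T <- P -> Z
The empty set is not sufficient: P1 (T <- U -> P -> Z) has no collider blocking it and no conditioned non-collider, so it is open.
Try {P, U}:
  P1: blocked at fork node U ∈ conditioning set.
  P2: blocked at fork node U ∈ conditioning set.
  P3: blocked at chain node P ∈ conditioning set.
  P4: blocked at fork node P ∈ conditioning set.
{P, U} contains no descendant of T and blocks every backdoor path.
Every element of {P, U} is needed (dropping P leaves P4 open; dropping U leaves P2 open), so no proper subset is valid.
Among all size-2 subsets of the eligible variables, only {P, U} blocks every backdoor path, so it is the unique smallest valid adjustment set.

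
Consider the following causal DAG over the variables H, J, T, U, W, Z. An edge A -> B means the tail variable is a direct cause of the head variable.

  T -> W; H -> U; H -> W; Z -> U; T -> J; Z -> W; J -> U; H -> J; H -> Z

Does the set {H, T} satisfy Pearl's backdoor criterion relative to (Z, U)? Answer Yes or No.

Backdoor paths from Z to U (paths whose first edge points into Z):
  P1: Z <- H -> W <- T -> J -> U
  P2: Z <- H -> J -> U
  P3: Z <- H -> U
Condition 1 (no descendant of Z in the set): holds — descendants of Z are {U, W}; none are in {H, T}.
Condition 2 (every backdoor path blocked by {H, T}):
  P1: blocked at fork node H ∈ conditioning set.
  P2: blocked at fork node H ∈ conditioning set.
  P3: blocked at fork node H ∈ conditioning set.
{H, T} satisfies the backdoor criterion.

Yes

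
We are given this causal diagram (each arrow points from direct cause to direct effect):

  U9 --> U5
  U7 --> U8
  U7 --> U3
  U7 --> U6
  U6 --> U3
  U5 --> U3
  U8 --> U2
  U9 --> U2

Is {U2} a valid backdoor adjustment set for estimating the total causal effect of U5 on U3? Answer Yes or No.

No

Backdoor paths from U5 to U3 (paths whose first edge points into U5):
  P1: U5 <- U9 -> U2 <- U8 <- U7 -> U6 -> U3
  P2: U5 <- U9 -> U2 <- U8 <- U7 -> U3
Condition 1 (no descendant of U5 in the set): holds — descendants of U5 are {U3}; none are in {U2}.
Condition 2 (every backdoor path blocked by {U2}):
  P1: open — collider(s) U2 are conditioned on (or have a conditioned descendant) and no non-collider on the path is in the set.
  P2: open — collider(s) U2 are conditioned on (or have a conditioned descendant) and no non-collider on the path is in the set.
{U2} does not satisfy the backdoor criterion.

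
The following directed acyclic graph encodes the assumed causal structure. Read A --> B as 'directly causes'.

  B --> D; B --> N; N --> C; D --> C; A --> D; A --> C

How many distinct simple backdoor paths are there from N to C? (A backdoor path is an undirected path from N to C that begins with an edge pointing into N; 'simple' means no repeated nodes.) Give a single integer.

2

A backdoor path from N to C is any simple undirected path whose first edge points into N (i.e. leaves N via a parent).
Parents of N: {B}.
Enumerating:
  P1: N <- B -> D <- A -> C
  P2: N <- B -> D -> C
That exhausts the simple backdoor paths. Count: 2.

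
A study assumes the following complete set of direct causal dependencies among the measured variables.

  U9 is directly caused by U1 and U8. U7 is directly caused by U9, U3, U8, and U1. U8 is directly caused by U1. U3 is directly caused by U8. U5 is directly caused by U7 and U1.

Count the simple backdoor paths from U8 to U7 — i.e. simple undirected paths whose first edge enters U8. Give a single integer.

3

A backdoor path from U8 to U7 is any simple undirected path whose first edge points into U8 (i.e. leaves U8 via a parent).
Parents of U8: {U1}.
Enumerating:
  P1: U8 <- U1 -> U9 -> U7
  P2: U8 <- U1 -> U7
  P3: U8 <- U1 -> U5 <- U7
That exhausts the simple backdoor paths. Count: 3.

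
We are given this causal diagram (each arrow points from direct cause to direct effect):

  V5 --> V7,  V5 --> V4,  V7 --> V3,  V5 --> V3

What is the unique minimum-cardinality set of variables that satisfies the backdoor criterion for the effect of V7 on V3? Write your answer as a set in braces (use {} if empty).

{V5}

Variables eligible for adjustment (non-descendants of V7, excluding V7 and V3): {V4, V5}.
Backdoor paths from V7 to V3:
  P1: V7 <- V5 -> V3
The empty set is not sufficient: P1 (V7 <- V5 -> V3) has no collider blocking it and no conditioned non-collider, so it is open.
Try {V5}:
  P1: blocked at fork node V5 ∈ conditioning set.
{V5} contains no descendant of V7 and blocks every backdoor path.
No other singleton works — e.g. {V4} leaves P1 open — so {V5} is the unique smallest valid adjustment set.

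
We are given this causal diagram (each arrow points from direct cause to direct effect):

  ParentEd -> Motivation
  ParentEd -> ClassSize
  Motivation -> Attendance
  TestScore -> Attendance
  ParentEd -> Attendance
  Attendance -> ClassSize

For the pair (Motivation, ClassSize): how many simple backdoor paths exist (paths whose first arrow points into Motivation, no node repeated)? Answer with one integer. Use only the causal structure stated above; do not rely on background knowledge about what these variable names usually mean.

A backdoor path from Motivation to ClassSize is any simple undirected path whose first edge points into Motivation (i.e. leaves Motivation via a parent).
Parents of Motivation: {ParentEd}.
Enumerating:
  P1: Motivation <- ParentEd -> Attendance -> ClassSize
  P2: Motivation <- ParentEd -> ClassSize
That exhausts the simple backdoor paths. Count: 2.

2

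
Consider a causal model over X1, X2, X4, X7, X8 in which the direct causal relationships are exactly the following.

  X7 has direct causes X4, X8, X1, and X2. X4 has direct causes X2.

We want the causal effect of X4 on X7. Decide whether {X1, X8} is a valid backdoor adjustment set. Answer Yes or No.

Backdoor paths from X4 to X7 (paths whose first edge points into X4):
  P1: X4 <- X2 -> X7
Condition 1 (no descendant of X4 in the set): holds — descendants of X4 are {X7}; none are in {X1, X8}.
Condition 2 (every backdoor path blocked by {X1, X8}):
  P1: open — no interior node is in the conditioning set.
{X1, X8} does not satisfy the backdoor criterion.

No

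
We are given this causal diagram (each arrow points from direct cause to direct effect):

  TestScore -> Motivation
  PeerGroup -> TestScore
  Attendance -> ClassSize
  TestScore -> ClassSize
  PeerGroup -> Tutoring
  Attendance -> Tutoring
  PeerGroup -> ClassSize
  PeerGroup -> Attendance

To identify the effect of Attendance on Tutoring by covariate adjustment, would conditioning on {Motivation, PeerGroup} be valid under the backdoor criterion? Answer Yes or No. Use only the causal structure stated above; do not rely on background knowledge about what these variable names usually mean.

Backdoor paths from Attendance to Tutoring (paths whose first edge points into Attendance):
  P1: Attendance <- PeerGroup -> Tutoring
Condition 1 (no descendant of Attendance in the set): holds — descendants of Attendance are {ClassSize, Tutoring}; none are in {Motivation, PeerGroup}.
Condition 2 (every backdoor path blocked by {Motivation, PeerGroup}):
  P1: blocked at fork node PeerGroup ∈ conditioning set.
{Motivation, PeerGroup} satisfies the backdoor criterion.

Yes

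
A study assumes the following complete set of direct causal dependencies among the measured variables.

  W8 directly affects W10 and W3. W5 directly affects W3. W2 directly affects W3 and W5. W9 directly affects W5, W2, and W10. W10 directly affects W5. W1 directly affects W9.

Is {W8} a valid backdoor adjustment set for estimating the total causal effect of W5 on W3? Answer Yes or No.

Backdoor paths from W5 to W3 (paths whose first edge points into W5):
  P1: W5 <- W9 -> W10 <- W8 -> W3
  P2: W5 <- W9 -> W2 -> W3
  P3: W5 <- W10 <- W8 -> W3
  P4: W5 <- W10 <- W9 -> W2 -> W3
  P5: W5 <- W2 <- W9 -> W10 <- W8 -> W3
  P6: W5 <- W2 -> W3
Condition 1 (no descendant of W5 in the set): holds — descendants of W5 are {W3}; none are in {W8}.
Condition 2 (every backdoor path blocked by {W8}):
  P1: blocked at collider W10 (neither it nor any descendant is in the conditioning set).
  P2: open — no interior node is in the conditioning set.
  P3: blocked at fork node W8 ∈ conditioning set.
  P4: open — no interior node is in the conditioning set.
  P5: blocked at collider W10 (neither it nor any descendant is in the conditioning set).
  P6: open — no interior node is in the conditioning set.
{W8} does not satisfy the backdoor criterion.

No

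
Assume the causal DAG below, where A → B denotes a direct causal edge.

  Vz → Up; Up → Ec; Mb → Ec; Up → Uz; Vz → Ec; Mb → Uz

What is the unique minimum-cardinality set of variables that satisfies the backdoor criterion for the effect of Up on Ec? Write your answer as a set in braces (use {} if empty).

{Vz}

Variables eligible for adjustment (non-descendants of Up, excluding Up and Ec): {Mb, Vz}.
Backdoor paths from Up to Ec:
  P1: Up <- Vz -> Ec
The empty set is not sufficient: P1 (Up <- Vz -> Ec) has no collider blocking it and no conditioned non-collider, so it is open.
Try {Vz}:
  P1: blocked at fork node Vz ∈ conditioning set.
{Vz} contains no descendant of Up and blocks every backdoor path.
No other singleton works — e.g. {Mb} leaves P1 open — so {Vz} is the unique smallest valid adjustment set.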